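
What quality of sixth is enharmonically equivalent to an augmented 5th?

An augmented fifth spans 8 semitones.
A sixth spanning 8 semitones is minor (the major sixth is 9).

minor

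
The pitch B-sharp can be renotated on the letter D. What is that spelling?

Dbb

B# is pitch class 0. The letter D alone is pitch class 2.
To reach pitch class 0 from D requires an offset of -2 semitones, i.e. double flat: Dbb.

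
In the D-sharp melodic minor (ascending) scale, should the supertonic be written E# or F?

E#

Each scale degree takes a distinct letter name. Degree 2 of a scale on D must use the letter E.
E# and F are enharmonically the same pitch, but only E# uses the letter E, so it is the correct spelling here.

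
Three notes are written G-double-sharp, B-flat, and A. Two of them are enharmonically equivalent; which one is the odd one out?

Bb

In 12-tone equal temperament, enharmonic equivalents share a pitch class. G## is pitch class 9; Bb is pitch class 10; A is pitch class 9.
G## and A share pitch class 9, while Bb is pitch class 10.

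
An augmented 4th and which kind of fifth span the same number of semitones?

An augmented fourth spans 6 semitones.
A fifth spanning 6 semitones is diminished (the perfect fifth is 7).

diminished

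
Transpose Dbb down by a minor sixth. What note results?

A sixth below D lands on the letter F.
A minor sixth spans 8 semitones, so Dbb moves to pitch class 4. On the letter F that is Fb.

Fb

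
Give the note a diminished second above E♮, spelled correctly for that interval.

E up a major second is F#, so the target letter is F.
From E, a diminished second is 0 semitones up: Fb.

Fb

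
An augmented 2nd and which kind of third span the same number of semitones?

An augmented second spans 3 semitones.
A third spanning 3 semitones is minor (the major third is 4).

minor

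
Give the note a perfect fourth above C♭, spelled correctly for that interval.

Fb

C up a perfect fourth is F, so the target letter is F.
From Cb, a perfect fourth is 5 semitones up: Fb.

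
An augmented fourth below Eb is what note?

E down a perfect fourth is B, so the target letter is B.
From Eb, an augmented fourth is 6 semitones down: Bbb.

Bbb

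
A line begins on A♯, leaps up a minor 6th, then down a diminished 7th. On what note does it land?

G##

A minor sixth up from A# is F# (letter F, 8 semitones up).
A diminished seventh down from F# is G## (letter G, 9 semitones down).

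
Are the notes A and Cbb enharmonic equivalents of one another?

A is pitch class 9; Cbb is pitch class 10.
The pitch classes differ (9 vs. 10), so they are not enharmonic equivalents.

No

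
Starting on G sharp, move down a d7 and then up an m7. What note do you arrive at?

A diminished seventh down from G# is A## (letter A, 9 semitones down).
A minor seventh up from A## is G## (letter G, 10 semitones up).

G##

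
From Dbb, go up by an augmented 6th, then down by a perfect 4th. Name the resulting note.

F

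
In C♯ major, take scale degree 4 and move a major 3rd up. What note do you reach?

Scale degree 4 of C# major is F#.
A major third (4 semitones) above F# lands on the letter A, giving A#.

A#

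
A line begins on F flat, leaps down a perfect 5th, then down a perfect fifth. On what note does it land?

A perfect fifth down from Fb is Bbb (letter B, 7 semitones down).
A perfect fifth down from Bbb is Ebb (letter E, 7 semitones down).

Ebb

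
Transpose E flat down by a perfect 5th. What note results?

Ab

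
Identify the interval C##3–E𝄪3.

major third

Counting letters C–D–E gives a third.
C##→E## = 4 semitones, exactly the major third.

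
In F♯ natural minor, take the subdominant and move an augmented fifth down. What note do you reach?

The subdominant of F# natural minor is B.
An augmented fifth (8 semitones) below B lands on the letter E, giving Eb.

Eb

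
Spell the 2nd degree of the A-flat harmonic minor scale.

The Ab harmonic minor scale runs Ab Bb Cb Db Eb Fb G.
Degree 2 is Bb.

Bb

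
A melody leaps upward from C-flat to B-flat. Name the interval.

major seventh

Counting letters C–D–E–F–G–A–B gives a seventh.
Cb→Bb = 11 semitones, exactly the major seventh.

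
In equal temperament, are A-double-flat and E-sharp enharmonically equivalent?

No

Abb is pitch class 7; E# is pitch class 5.
The pitch classes differ (7 vs. 5), so they are not enharmonic equivalents.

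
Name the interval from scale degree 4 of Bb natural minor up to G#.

Scale degree 4 of Bb natural minor is Eb.
Eb up to G#: letters E→G make it a third; 5 semitones makes it augmented.

augmented third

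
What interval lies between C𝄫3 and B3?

doubly augmented seventh

The letter names run C→B, a span of 6 letter steps, so the interval is some kind of seventh.
Cbb to B is 13 semitones. A major seventh is 11, so 13 makes it doubly augmented.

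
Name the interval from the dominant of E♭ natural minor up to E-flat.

perfect fourth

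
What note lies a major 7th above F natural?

A seventh above F lands on the letter E.
A major seventh spans 11 semitones, so F moves to pitch class 4. On the letter E that is E.

E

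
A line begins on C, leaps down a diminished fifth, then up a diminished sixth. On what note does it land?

Db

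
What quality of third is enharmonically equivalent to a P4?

A perfect fourth spans 5 semitones.
A third spanning 5 semitones is augmented (the major third is 4).

augmented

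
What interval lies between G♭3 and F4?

major seventh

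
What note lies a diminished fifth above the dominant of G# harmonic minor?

A

The dominant of G# harmonic minor is D#.
A diminished fifth (6 semitones) above D# lands on the letter A, giving A.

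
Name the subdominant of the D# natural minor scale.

G#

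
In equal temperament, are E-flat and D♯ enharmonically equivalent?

Yes

Eb is pitch class 3; D# is pitch class 3.
All spellings map to pitch class 3, so they are enharmonically equivalent.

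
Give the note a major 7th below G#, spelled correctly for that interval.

A seventh below G lands on the letter A.
A major seventh spans 11 semitones, so G# moves to pitch class 9. On the letter A that is A.

A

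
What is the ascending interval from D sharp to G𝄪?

augmented fourth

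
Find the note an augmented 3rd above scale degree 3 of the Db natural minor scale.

A

Scale degree 3 of Db natural minor is Fb.
An augmented third (5 semitones) above Fb lands on the letter A, giving A.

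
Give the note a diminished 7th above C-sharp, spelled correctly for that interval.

Bb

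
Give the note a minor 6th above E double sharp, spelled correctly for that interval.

C##

A sixth above E lands on the letter C.
A minor sixth spans 8 semitones, so E## moves to pitch class 2. On the letter C that is C##.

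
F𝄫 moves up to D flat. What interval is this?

augmented sixth

The letter names run F→D, a span of 5 letter steps, so the interval is some kind of sixth.
Fbb to Db is 10 semitones. A major sixth is 9, so 10 makes it augmented.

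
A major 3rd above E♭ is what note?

G

E up a major third is G#, so the target letter is G.
From Eb, a major third is 4 semitones up: G.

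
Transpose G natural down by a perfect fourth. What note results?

A fourth below G lands on the letter D.
A perfect fourth spans 5 semitones, so G moves to pitch class 2. On the letter D that is D.

D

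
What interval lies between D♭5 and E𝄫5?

The letter names run D→E, a span of 1 letter step, so the interval is some kind of second.
Db to Ebb is 1 semitone. A major second is 2, so 1 makes it minor.

minor second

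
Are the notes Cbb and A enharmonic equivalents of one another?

Two spellings are enharmonically equivalent only if they share a pitch class.
Here Cbb → 10, A → 9; 9 ≠ 10, so they are not.

No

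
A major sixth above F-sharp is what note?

D#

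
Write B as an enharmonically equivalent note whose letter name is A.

A##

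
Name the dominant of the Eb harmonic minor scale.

Degree 5 takes the letter 4 steps above E, which is B.
In harmonic minor, degree 5 sits 7 semitones above the tonic. Eb + 7 semitones is pitch class 10, spelled on B as Bb.

Bb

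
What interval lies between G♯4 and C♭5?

Counting letters G–A–B–C gives a fourth.
G#→Cb = 3 semitones, 2 narrower than the perfect fourth (5), so doubly diminished.

doubly diminished fourth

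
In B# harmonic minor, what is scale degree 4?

Degree 4 takes the letter 3 steps above B, which is E.
In harmonic minor, degree 4 sits 5 semitones above the tonic. B# + 5 semitones is pitch class 5, spelled on E as E#.

E#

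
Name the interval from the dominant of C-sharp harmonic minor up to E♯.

The dominant of C# harmonic minor is G#.
G# up to E#: letters G→E make it a sixth; 9 semitones makes it major.

major sixth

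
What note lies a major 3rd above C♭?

C up a major third is E, so the target letter is E.
From Cb, a major third is 4 semitones up: Eb.

Eb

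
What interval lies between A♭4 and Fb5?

minor sixth

Counting letters A–B–C–D–E–F gives a sixth.
Ab→Fb = 8 semitones, 1 narrower than the major sixth (9), so minor.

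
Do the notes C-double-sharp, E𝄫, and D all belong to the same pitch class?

C## = pitch class 2 and Ebb = pitch class 2 and D = pitch class 2 — the same pitch class, so they are enharmonic equivalents.

Yes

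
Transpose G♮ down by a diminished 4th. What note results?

D#

A fourth below G lands on the letter D.
A diminished fourth spans 4 semitones, so G moves to pitch class 3. On the letter D that is D#.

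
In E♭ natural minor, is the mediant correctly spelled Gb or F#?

Gb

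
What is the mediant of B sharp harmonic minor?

D#

The B# harmonic minor scale runs B# C## D# E# F## G# A##.
Degree 3 is D#.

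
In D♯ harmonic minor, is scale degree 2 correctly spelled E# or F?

E#

Each scale degree takes a distinct letter name. Degree 2 of a scale on D must use the letter E.
E# and F are enharmonically the same pitch, but only E# uses the letter E, so it is the correct spelling here.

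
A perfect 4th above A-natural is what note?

A up a perfect fourth is D, so the target letter is D.
From A, a perfect fourth is 5 semitones up: D.

D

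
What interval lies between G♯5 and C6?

Counting letters G–A–B–C gives a fourth.
G#→C = 4 semitones, 1 narrower than the perfect fourth (5), so diminished.

diminished fourth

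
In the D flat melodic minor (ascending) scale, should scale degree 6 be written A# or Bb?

Bb

Each scale degree takes a distinct letter name. Degree 6 of a scale on D must use the letter B.
Bb and A# are enharmonically the same pitch, but only Bb uses the letter B, so it is the correct spelling here.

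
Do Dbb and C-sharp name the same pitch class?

No

Dbb is pitch class 0; C# is pitch class 1.
The pitch classes differ (0 vs. 1), so they are not enharmonic equivalents.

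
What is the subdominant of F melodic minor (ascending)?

Bb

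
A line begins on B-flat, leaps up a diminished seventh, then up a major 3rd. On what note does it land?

A diminished seventh up from Bb is Abb (letter A, 9 semitones up).
A major third up from Abb is Cb (letter C, 4 semitones up).

Cb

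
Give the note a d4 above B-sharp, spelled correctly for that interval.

A fourth above B lands on the letter E.
A diminished fourth spans 4 semitones, so B# moves to pitch class 4. On the letter E that is E.

E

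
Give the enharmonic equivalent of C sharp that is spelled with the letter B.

B##

C# is pitch class 1. The letter B alone is pitch class 11.
To reach pitch class 1 from B requires an offset of +2 semitones, i.e. double sharp: B##.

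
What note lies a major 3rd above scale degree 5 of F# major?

E#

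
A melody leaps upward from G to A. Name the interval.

major second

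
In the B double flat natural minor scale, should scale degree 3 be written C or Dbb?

Each scale degree takes a distinct letter name. Degree 3 of a scale on B must use the letter D.
Dbb and C are enharmonically the same pitch, but only Dbb uses the letter D, so it is the correct spelling here.

Dbb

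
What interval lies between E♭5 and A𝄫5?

Counting letters E–F–G–A gives a fourth.
Eb→Abb = 4 semitones, 1 narrower than the perfect fourth (5), so diminished.

diminished fourth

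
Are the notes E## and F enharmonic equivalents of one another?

No

Two spellings are enharmonically equivalent only if they share a pitch class.
Here E## → 6, F → 5; 5 ≠ 6, so they are not.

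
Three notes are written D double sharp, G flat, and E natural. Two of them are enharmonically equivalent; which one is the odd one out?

In 12-tone equal temperament, enharmonic equivalents share a pitch class. D## is pitch class 4; Gb is pitch class 6; E is pitch class 4.
D## and E share pitch class 4, while Gb is pitch class 6.

Gb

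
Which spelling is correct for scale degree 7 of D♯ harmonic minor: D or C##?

C##

Each scale degree takes a distinct letter name. Degree 7 of a scale on D must use the letter C.
C## and D are enharmonically the same pitch, but only C## uses the letter C, so it is the correct spelling here.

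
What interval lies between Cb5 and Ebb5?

minor third

The letter names run C→E, a span of 2 letter steps, so the interval is some kind of third.
Cb to Ebb is 3 semitones. A major third is 4, so 3 makes it minor.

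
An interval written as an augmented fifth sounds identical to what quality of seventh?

doubly diminished

An augmented fifth spans 8 semitones.
A seventh spanning 8 semitones is doubly diminished (the major seventh is 11).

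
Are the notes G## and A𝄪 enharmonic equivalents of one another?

No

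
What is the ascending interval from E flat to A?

augmented fourth

The letter names run E→A, a span of 3 letter steps, so the interval is some kind of fourth.
Eb to A is 6 semitones. A perfect fourth is 5, so 6 makes it augmented.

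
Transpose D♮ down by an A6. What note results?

A sixth below D lands on the letter F.
An augmented sixth spans 10 semitones, so D moves to pitch class 4. On the letter F that is Fb.

Fb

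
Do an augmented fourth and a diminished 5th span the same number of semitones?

Yes

An augmented fourth spans 6 semitones; a diminished fifth spans 6.
They are enharmonically equivalent.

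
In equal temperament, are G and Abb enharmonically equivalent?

Yes

G = pitch class 7 and Abb = pitch class 7 — the same pitch class, so they are enharmonic equivalents.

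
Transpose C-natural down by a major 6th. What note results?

Eb

C down a major sixth is Eb, so the target letter is E.
From C, a major sixth is 9 semitones down: Eb.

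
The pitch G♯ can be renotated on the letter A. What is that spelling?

Ab

G# is pitch class 8. The letter A alone is pitch class 9.
To reach pitch class 8 from A requires an offset of -1 semitone, i.e. flat: Ab.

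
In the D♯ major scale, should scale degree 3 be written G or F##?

F##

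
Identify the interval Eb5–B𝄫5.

diminished fifth

Counting letters E–F–G–A–B gives a fifth.
Eb→Bbb = 6 semitones, 1 narrower than the perfect fifth (7), so diminished.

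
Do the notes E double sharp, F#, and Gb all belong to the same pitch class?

Yes

E## = pitch class 6 and F# = pitch class 6 and Gb = pitch class 6 — the same pitch class, so they are enharmonic equivalents.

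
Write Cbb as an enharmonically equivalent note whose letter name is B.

Cbb is pitch class 10. The letter B alone is pitch class 11.
To reach pitch class 10 from B requires an offset of -1 semitone, i.e. flat: Bb.

Bb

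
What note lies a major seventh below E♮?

A seventh below E lands on the letter F.
A major seventh spans 11 semitones, so E moves to pitch class 5. On the letter F that is F.

F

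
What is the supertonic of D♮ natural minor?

E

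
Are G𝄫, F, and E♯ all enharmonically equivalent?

Yes

Gbb = pitch class 5 and F = pitch class 5 and E# = pitch class 5 — the same pitch class, so they are enharmonic equivalents.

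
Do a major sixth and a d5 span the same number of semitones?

A major sixth spans 9 semitones; a diminished fifth spans 6.
The spans differ, so they are not enharmonic equivalents.

No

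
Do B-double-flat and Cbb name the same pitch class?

Bbb is pitch class 9; Cbb is pitch class 10.
The pitch classes differ (9 vs. 10), so they are not enharmonic equivalents.

No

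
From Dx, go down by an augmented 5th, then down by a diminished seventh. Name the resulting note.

A##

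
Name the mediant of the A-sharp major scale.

C##

Degree 3 takes the letter 2 steps above A, which is C.
In major, degree 3 sits 4 semitones above the tonic. A# + 4 semitones is pitch class 2, spelled on C as C##.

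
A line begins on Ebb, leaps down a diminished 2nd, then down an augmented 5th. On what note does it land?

A diminished second down from Ebb is D (letter D, 0 semitones down).
An augmented fifth down from D is Gb (letter G, 8 semitones down).

Gb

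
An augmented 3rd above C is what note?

E#

A third above C lands on the letter E.
An augmented third spans 5 semitones, so C moves to pitch class 5. On the letter E that is E#.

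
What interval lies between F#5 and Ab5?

diminished third

The letter names run F→A, a span of 2 letter steps, so the interval is some kind of third.
F# to Ab is 2 semitones. A major third is 4, so 2 makes it diminished.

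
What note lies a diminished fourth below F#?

C##

A fourth below F lands on the letter C.
A diminished fourth spans 4 semitones, so F# moves to pitch class 2. On the letter C that is C##.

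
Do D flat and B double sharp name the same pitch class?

Db = pitch class 1 and B## = pitch class 1 — the same pitch class, so they are enharmonic equivalents.

Yes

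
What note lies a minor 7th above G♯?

F#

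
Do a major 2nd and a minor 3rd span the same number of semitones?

No

A major second spans 2 semitones; a minor third spans 3.
The spans differ, so they are not enharmonic equivalents.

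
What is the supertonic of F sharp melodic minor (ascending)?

The F# melodic minor (ascending) scale runs F# G# A B C# D# E#.
Degree 2 is G#.

G#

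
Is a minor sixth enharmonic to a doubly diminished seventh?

A minor sixth spans 8 semitones; a doubly diminished seventh spans 8.
They are enharmonically equivalent.

Yes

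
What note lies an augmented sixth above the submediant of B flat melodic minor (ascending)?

The submediant of Bb melodic minor (ascending) is G.
An augmented sixth (10 semitones) above G lands on the letter E, giving E#.

E#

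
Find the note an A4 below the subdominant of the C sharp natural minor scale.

C

The subdominant of C# natural minor is F#.
An augmented fourth (6 semitones) below F# lands on the letter C, giving C.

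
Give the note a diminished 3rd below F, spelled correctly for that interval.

D#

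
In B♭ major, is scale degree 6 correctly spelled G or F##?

G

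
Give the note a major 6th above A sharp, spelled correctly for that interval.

F##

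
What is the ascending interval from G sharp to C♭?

doubly diminished fourth

Counting letters G–A–B–C gives a fourth.
G#→Cb = 3 semitones, 2 narrower than the perfect fourth (5), so doubly diminished.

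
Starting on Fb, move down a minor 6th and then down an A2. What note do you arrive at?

Gbb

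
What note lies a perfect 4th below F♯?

C#

F down a perfect fourth is C, so the target letter is C.
From F#, a perfect fourth is 5 semitones down: C#.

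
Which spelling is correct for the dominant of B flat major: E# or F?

F

Each scale degree takes a distinct letter name. Degree 5 of a scale on B must use the letter F.
F and E# are enharmonically the same pitch, but only F uses the letter F, so it is the correct spelling here.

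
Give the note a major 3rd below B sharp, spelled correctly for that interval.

B down a major third is G, so the target letter is G.
From B#, a major third is 4 semitones down: G#.

G#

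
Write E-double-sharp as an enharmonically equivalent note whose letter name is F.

Plain F sits 1 semitone below E##, so on the letter F the same pitch needs a sharp: F#.

F#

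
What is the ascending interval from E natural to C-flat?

The letter names run E→C, a span of 5 letter steps, so the interval is some kind of sixth.
E to Cb is 7 semitones. A major sixth is 9, so 7 makes it diminished.

diminished sixth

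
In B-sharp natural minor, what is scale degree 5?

Degree 5 takes the letter 4 steps above B, which is F.
In natural minor, degree 5 sits 7 semitones above the tonic. B# + 7 semitones is pitch class 7, spelled on F as F##.

F##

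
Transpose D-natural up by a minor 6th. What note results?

D up a major sixth is B, so the target letter is B.
From D, a minor sixth is 8 semitones up: Bb.

Bb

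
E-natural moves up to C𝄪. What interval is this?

augmented sixth

Counting letters E–F–G–A–B–C gives a sixth.
E→C## = 10 semitones, 1 wider than the major sixth (9), so augmented.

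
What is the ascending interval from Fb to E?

augmented seventh

The letter names run F→E, a span of 6 letter steps, so the interval is some kind of seventh.
Fb to E is 12 semitones. A major seventh is 11, so 12 makes it augmented.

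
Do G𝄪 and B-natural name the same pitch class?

Two spellings are enharmonically equivalent only if they share a pitch class.
Here G## → 9, B → 11; 9 ≠ 11, so they are not.

No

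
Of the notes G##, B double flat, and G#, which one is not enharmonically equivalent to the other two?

G#

In 12-tone equal temperament, enharmonic equivalents share a pitch class. G## is pitch class 9; Bbb is pitch class 9; G# is pitch class 8.
G## and Bbb share pitch class 9, while G# is pitch class 8.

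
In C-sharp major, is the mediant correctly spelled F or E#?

Each scale degree takes a distinct letter name. Degree 3 of a scale on C must use the letter E.
E# and F are enharmonically the same pitch, but only E# uses the letter E, so it is the correct spelling here.

E#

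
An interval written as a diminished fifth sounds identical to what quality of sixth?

doubly diminished

A diminished fifth spans 6 semitones.
A sixth spanning 6 semitones is doubly diminished (the major sixth is 9).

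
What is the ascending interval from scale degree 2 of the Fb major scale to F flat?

Scale degree 2 of Fb major is Gb.
Gb up to Fb: letters G→F make it a seventh; 10 semitones makes it minor.

minor seventh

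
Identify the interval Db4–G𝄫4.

Counting letters D–E–F–G gives a fourth.
Db→Gbb = 4 semitones, 1 narrower than the perfect fourth (5), so diminished.

diminished fourth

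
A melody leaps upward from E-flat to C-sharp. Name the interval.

The letter names run E→C, a span of 5 letter steps, so the interval is some kind of sixth.
Eb to C# is 10 semitones. A major sixth is 9, so 10 makes it augmented.

augmented sixth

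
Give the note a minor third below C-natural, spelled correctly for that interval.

A

C down a major third is Ab, so the target letter is A.
From C, a minor third is 3 semitones down: A.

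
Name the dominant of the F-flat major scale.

Cb

The Fb major scale runs Fb Gb Ab Bbb Cb Db Eb.
Degree 5 is Cb.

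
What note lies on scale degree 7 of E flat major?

Degree 7 takes the letter 6 steps above E, which is D.
In major, degree 7 sits 11 semitones above the tonic. Eb + 11 semitones is pitch class 2, spelled on D as D.

D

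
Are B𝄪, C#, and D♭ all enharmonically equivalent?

Yes

B## is pitch class 1; C# is pitch class 1; Db is pitch class 1.
All spellings map to pitch class 1, so they are enharmonically equivalent.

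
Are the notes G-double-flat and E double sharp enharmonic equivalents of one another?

No

Gbb is pitch class 5; E## is pitch class 6.
The pitch classes differ (5 vs. 6), so they are not enharmonic equivalents.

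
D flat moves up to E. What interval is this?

augmented second

Counting letters D–E gives a second.
Db→E = 3 semitones, 1 wider than the major second (2), so augmented.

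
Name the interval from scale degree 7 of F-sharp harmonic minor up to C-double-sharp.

major sixth

Scale degree 7 of F# harmonic minor is E#.
E# up to C##: letters E→C make it a sixth; 9 semitones makes it major.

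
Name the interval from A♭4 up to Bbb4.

minor second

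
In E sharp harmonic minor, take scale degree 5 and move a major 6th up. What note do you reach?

G##

Scale degree 5 of E# harmonic minor is B#.
A major sixth (9 semitones) above B# lands on the letter G, giving G##.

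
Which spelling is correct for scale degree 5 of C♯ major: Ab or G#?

G#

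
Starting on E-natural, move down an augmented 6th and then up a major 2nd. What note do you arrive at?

An augmented sixth down from E is Gb (letter G, 10 semitones down).
A major second up from Gb is Ab (letter A, 2 semitones up).

Ab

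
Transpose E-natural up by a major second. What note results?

E up a major second is F#, so the target letter is F.
From E, a major second is 2 semitones up: F#.

F#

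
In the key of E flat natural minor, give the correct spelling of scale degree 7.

The Eb natural minor scale runs Eb F Gb Ab Bb Cb Db.
Degree 7 is Db.

Db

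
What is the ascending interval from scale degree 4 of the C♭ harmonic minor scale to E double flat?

minor seventh

Scale degree 4 of Cb harmonic minor is Fb.
Fb up to Ebb: letters F→E make it a seventh; 10 semitones makes it minor.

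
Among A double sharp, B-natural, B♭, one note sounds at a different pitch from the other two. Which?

Bb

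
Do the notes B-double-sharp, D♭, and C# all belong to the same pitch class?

B## = pitch class 1 and Db = pitch class 1 and C# = pitch class 1 — the same pitch class, so they are enharmonic equivalents.

Yes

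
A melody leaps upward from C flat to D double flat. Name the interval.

The letter names run C→D, a span of 1 letter step, so the interval is some kind of second.
Cb to Dbb is 1 semitone. A major second is 2, so 1 makes it minor.

minor second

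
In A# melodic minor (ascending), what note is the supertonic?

B#

Degree 2 takes the letter 1 step above A, which is B.
In melodic minor (ascending), degree 2 sits 2 semitones above the tonic. A# + 2 semitones is pitch class 0, spelled on B as B#.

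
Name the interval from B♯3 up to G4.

Counting letters B–C–D–E–F–G gives a sixth.
B#→G = 7 semitones, 2 narrower than the major sixth (9), so diminished.

diminished sixth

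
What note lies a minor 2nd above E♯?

F#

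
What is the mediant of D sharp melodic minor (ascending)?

F#

The D# melodic minor (ascending) scale runs D# E# F# G# A# B# C##.
Degree 3 is F#.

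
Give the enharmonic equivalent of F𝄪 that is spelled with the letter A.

Plain A sits 2 semitones above F##, so on the letter A the same pitch needs a double flat: Abb.

Abb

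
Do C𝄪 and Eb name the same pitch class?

C## is pitch class 2; Eb is pitch class 3.
The pitch classes differ (2 vs. 3), so they are not enharmonic equivalents.

No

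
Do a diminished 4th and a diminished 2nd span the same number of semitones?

No

A diminished fourth spans 4 semitones; a diminished second spans 0.
The spans differ, so they are not enharmonic equivalents.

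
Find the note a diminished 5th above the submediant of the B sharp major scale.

D#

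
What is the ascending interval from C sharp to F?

The letter names run C→F, a span of 3 letter steps, so the interval is some kind of fourth.
C# to F is 4 semitones. A perfect fourth is 5, so 4 makes it diminished.

diminished fourth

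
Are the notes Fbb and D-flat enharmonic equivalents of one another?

Fbb is pitch class 3; Db is pitch class 1.
The pitch classes differ (3 vs. 1), so they are not enharmonic equivalents.

No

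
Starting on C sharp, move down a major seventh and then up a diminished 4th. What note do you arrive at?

A major seventh down from C# is D (letter D, 11 semitones down).
A diminished fourth up from D is Gb (letter G, 4 semitones up).

Gb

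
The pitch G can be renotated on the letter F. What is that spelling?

F##

G is pitch class 7. The letter F alone is pitch class 5.
To reach pitch class 7 from F requires an offset of +2 semitones, i.e. double sharp: F##.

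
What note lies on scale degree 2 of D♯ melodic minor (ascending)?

E#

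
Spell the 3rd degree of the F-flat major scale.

Ab

The Fb major scale runs Fb Gb Ab Bbb Cb Db Eb.
Degree 3 is Ab.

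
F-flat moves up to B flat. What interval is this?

Counting letters F–G–A–B gives a fourth.
Fb→Bb = 6 semitones, 1 wider than the perfect fourth (5), so augmented.

augmented fourth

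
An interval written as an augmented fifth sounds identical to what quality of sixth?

minor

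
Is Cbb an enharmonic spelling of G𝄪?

Two spellings are enharmonically equivalent only if they share a pitch class.
Here Cbb → 10, G## → 9; 9 ≠ 10, so they are not.

No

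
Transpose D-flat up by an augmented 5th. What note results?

A

D up a perfect fifth is A, so the target letter is A.
From Db, an augmented fifth is 8 semitones up: A.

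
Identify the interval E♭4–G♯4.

augmented third

The letter names run E→G, a span of 2 letter steps, so the interval is some kind of third.
Eb to G# is 5 semitones. A major third is 4, so 5 makes it augmented.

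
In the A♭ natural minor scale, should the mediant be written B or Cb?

Cb

Each scale degree takes a distinct letter name. Degree 3 of a scale on A must use the letter C.
Cb and B are enharmonically the same pitch, but only Cb uses the letter C, so it is the correct spelling here.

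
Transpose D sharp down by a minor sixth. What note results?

F##

A sixth below D lands on the letter F.
A minor sixth spans 8 semitones, so D# moves to pitch class 7. On the letter F that is F##.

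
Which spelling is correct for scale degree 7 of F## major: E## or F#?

Each scale degree takes a distinct letter name. Degree 7 of a scale on F must use the letter E.
E## and F# are enharmonically the same pitch, but only E## uses the letter E, so it is the correct spelling here.

E##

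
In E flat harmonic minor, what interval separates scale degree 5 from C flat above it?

Scale degree 5 of Eb harmonic minor is Bb.
Bb up to Cb: letters B→C make it a second; 1 semitone makes it minor.

minor second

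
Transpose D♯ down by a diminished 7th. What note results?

E##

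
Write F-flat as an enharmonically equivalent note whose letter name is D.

D##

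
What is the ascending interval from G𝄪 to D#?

Counting letters G–A–B–C–D gives a fifth.
G##→D# = 6 semitones, 1 narrower than the perfect fifth (7), so diminished.

diminished fifth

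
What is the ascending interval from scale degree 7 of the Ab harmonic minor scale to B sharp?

augmented third

Scale degree 7 of Ab harmonic minor is G.
G up to B#: letters G→B make it a third; 5 semitones makes it augmented.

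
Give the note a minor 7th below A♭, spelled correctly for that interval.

Bb

A down a major seventh is Bb, so the target letter is B.
From Ab, a minor seventh is 10 semitones down: Bb.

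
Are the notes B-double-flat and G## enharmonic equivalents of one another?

Bbb = pitch class 9 and G## = pitch class 9 — the same pitch class, so they are enharmonic equivalents.

Yes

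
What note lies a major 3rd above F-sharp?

A#

F up a major third is A, so the target letter is A.
From F#, a major third is 4 semitones up: A#.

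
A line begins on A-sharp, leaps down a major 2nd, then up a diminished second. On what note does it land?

Ab

A major second down from A# is G# (letter G, 2 semitones down).
A diminished second up from G# is Ab (letter A, 0 semitones up).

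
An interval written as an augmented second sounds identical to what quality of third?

An augmented second spans 3 semitones.
A third spanning 3 semitones is minor (the major third is 4).

minor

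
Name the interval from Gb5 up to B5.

The letter names run G→B, a span of 2 letter steps, so the interval is some kind of third.
Gb to B is 5 semitones. A major third is 4, so 5 makes it augmented.

augmented third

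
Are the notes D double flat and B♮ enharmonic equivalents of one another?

Two spellings are enharmonically equivalent only if they share a pitch class.
Here Dbb → 0, B → 11; 0 ≠ 11, so they are not.

No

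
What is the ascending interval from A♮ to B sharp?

Counting letters A–B gives a second.
A→B# = 3 semitones, 1 wider than the major second (2), so augmented.

augmented second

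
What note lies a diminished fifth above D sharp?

A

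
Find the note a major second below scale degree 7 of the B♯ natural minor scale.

G#

Scale degree 7 of B# natural minor is A#.
A major second (2 semitones) below A# lands on the letter G, giving G#.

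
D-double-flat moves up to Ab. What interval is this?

augmented fifth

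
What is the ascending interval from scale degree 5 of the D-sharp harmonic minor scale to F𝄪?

Scale degree 5 of D# harmonic minor is A#.
A# up to F##: letters A→F make it a sixth; 9 semitones makes it major.

major sixth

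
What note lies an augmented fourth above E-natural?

E up a perfect fourth is A, so the target letter is A.
From E, an augmented fourth is 6 semitones up: A#.

A#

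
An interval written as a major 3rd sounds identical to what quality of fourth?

diminished

A major third spans 4 semitones.
A fourth spanning 4 semitones is diminished (the perfect fourth is 5).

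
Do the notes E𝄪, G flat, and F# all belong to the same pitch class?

Yes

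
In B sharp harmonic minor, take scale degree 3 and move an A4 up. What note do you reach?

G##

Scale degree 3 of B# harmonic minor is D#.
An augmented fourth (6 semitones) above D# lands on the letter G, giving G##.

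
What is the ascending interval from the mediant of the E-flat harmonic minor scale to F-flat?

minor seventh

The mediant of Eb harmonic minor is Gb.
Gb up to Fb: letters G→F make it a seventh; 10 semitones makes it minor.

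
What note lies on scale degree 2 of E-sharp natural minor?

F##

The E# natural minor scale runs E# F## G# A# B# C# D#.
Degree 2 is F##.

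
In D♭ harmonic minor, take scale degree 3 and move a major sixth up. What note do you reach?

Db

Scale degree 3 of Db harmonic minor is Fb.
A major sixth (9 semitones) above Fb lands on the letter D, giving Db.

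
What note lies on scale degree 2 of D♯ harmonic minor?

E#

Degree 2 takes the letter 1 step above D, which is E.
In harmonic minor, degree 2 sits 2 semitones above the tonic. D# + 2 semitones is pitch class 5, spelled on E as E#.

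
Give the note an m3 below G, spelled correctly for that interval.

G down a major third is Eb, so the target letter is E.
From G, a minor third is 3 semitones down: E.

E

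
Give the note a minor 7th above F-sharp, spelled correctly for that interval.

E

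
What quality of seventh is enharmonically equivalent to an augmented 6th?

An augmented sixth spans 10 semitones.
A seventh spanning 10 semitones is minor (the major seventh is 11).

minor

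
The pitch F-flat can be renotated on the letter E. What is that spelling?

Fb is pitch class 4. The letter E alone is pitch class 4.
Pitch class 4 on E needs no accidental: E.

E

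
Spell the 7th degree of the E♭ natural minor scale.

Db

Degree 7 takes the letter 6 steps above E, which is D.
In natural minor, degree 7 sits 10 semitones above the tonic. Eb + 10 semitones is pitch class 1, spelled on D as Db.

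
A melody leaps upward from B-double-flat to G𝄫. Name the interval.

Counting letters B–C–D–E–F–G gives a sixth.
Bbb→Gbb = 8 semitones, 1 narrower than the major sixth (9), so minor.

minor sixth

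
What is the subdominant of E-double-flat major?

Abb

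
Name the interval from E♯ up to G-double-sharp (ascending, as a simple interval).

major third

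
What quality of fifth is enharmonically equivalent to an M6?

doubly augmented

A major sixth spans 9 semitones.
A fifth spanning 9 semitones is doubly augmented (the perfect fifth is 7).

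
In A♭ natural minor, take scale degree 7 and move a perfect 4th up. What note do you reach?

Scale degree 7 of Ab natural minor is Gb.
A perfect fourth (5 semitones) above Gb lands on the letter C, giving Cb.

Cb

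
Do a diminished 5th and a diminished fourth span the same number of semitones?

A diminished fifth spans 6 semitones; a diminished fourth spans 4.
The spans differ, so they are not enharmonic equivalents.

No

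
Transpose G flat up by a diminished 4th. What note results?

G up a perfect fourth is C, so the target letter is C.
From Gb, a diminished fourth is 4 semitones up: Cbb.

Cbb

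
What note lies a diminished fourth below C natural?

G#

C down a perfect fourth is G, so the target letter is G.
From C, a diminished fourth is 4 semitones down: G#.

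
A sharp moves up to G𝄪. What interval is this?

Counting letters A–B–C–D–E–F–G gives a seventh.
A#→G## = 11 semitones, exactly the major seventh.

major seventh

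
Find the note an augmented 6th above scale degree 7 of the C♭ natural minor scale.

G

Scale degree 7 of Cb natural minor is Bbb.
An augmented sixth (10 semitones) above Bbb lands on the letter G, giving G.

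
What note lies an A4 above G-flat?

C

G up a perfect fourth is C, so the target letter is C.
From Gb, an augmented fourth is 6 semitones up: C.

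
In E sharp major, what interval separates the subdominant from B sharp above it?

major second

The subdominant of E# major is A#.
A# up to B#: letters A→B make it a second; 2 semitones makes it major.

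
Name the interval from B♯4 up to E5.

diminished fourth

The letter names run B→E, a span of 3 letter steps, so the interval is some kind of fourth.
B# to E is 4 semitones. A perfect fourth is 5, so 4 makes it diminished.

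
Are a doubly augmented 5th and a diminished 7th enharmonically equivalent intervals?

A doubly augmented fifth spans 9 semitones; a diminished seventh spans 9.
They are enharmonically equivalent.

Yes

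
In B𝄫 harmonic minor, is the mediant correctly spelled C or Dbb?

Each scale degree takes a distinct letter name. Degree 3 of a scale on B must use the letter D.
Dbb and C are enharmonically the same pitch, but only Dbb uses the letter D, so it is the correct spelling here.

Dbb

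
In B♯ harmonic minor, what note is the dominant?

F##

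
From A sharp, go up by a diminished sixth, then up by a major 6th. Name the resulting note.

D

A diminished sixth up from A# is F (letter F, 7 semitones up).
A major sixth up from F is D (letter D, 9 semitones up).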